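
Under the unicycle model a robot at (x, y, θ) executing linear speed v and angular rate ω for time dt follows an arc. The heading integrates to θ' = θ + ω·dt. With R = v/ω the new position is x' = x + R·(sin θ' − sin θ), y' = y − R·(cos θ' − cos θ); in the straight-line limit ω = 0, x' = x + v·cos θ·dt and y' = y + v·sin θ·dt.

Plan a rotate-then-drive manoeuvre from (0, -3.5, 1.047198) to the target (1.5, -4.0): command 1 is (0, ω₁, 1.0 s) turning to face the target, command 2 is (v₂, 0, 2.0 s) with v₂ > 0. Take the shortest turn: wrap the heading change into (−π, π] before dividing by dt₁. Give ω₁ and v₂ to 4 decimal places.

heading to target = atan2(-4−-3.5, 1.5−0) = -0.3218
Δθ = wrap(-0.3218 − 1.0472) = -1.3689; ω₁ = Δθ/dt₁ = -1.3689
distance = √((1.5−0)² + (-4−-3.5)²) = 1.5811; v₂ = distance/dt₂ = 0.7906

ω₁ = -1.3689, v₂ = 0.7906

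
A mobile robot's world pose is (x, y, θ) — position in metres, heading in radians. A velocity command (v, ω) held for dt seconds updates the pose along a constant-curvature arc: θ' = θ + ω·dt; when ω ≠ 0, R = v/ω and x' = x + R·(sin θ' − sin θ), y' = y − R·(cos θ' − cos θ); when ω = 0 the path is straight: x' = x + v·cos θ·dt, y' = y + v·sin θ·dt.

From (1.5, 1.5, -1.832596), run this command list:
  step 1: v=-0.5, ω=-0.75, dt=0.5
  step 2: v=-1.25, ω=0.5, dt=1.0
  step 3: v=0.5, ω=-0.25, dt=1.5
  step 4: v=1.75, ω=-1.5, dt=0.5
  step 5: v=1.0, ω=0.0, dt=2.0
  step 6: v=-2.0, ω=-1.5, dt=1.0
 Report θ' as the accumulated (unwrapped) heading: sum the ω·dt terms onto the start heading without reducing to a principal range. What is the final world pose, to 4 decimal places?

step 1: θ'=-2.2076 (R=0.6667) → pose (1.6079, 1.7239, -2.2076)
step 2: θ'=-1.7076 (R=-2.5000) → pose (2.0746, 2.8695, -1.7076)
step 3: θ'=-2.0826 (R=-2.0000) → pose (1.8370, 2.1628, -2.0826)
step 4: θ'=-2.8326 (R=-1.1667) → pose (1.1746, 1.6227, -2.8326)
step 5: θ'=-2.8326 (straight) → pose (-0.7307, 1.0145, -2.8326)
step 6: θ'=-4.3326 (R=1.3333) → pose (0.9131, 0.2386, -4.3326)

(0.9131, 0.2386, -4.3326)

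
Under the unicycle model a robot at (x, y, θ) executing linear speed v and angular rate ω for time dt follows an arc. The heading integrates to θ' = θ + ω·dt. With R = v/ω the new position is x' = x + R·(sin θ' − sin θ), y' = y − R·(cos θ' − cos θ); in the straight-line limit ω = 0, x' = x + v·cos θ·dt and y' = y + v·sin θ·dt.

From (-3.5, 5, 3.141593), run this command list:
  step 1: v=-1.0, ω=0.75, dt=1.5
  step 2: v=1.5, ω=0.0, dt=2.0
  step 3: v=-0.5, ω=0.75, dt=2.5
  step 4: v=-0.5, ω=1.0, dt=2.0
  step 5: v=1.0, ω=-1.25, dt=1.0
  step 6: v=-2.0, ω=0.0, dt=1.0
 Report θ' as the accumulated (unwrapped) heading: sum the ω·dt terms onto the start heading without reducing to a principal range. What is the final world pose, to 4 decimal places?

step 1: θ'=4.2666 (R=-1.3333) → pose (-2.2970, 5.7584, 4.2666)
step 2: θ'=4.2666 (straight) → pose (-3.5905, 3.0516, 4.2666)
step 3: θ'=6.1416 (R=-0.6667) → pose (-4.0979, 3.9991, 6.1416)
step 4: θ'=8.1416 (R=-0.5000) → pose (-4.6480, 3.3622, 8.1416)
step 5: θ'=6.8916 (R=-0.8000) → pose (-4.3381, 4.2456, 6.8916)
step 6: θ'=6.8916 (straight) → pose (-5.9792, 3.1025, 6.8916)

(-5.9792, 3.1025, 6.8916)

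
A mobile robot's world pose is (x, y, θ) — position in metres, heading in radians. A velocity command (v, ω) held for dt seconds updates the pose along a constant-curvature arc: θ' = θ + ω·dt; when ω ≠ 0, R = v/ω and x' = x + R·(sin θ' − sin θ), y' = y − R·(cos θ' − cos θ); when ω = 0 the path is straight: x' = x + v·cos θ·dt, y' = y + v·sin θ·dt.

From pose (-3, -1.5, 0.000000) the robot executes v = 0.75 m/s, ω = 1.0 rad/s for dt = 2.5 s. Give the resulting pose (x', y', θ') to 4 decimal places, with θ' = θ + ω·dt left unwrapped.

(-2.5511, -0.1491, 2.5000)

θ' = 0.0000 + 1.0·2.5 = 2.5000
R = v/ω = 0.75/1.0 = 0.7500
x' = -3 + 0.7500·(sin 2.5000 − sin 0.0000) = -2.5511
y' = -1.5 − 0.7500·(cos 2.5000 − cos 0.0000) = -0.1491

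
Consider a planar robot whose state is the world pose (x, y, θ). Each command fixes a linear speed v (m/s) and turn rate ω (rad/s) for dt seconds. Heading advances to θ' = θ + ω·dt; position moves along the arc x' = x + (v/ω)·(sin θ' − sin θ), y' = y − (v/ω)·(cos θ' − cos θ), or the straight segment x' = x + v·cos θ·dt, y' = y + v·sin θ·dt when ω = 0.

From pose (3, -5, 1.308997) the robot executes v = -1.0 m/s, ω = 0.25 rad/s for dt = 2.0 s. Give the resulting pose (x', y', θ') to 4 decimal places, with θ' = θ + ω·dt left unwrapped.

θ' = 1.3090 + 0.25·2.0 = 1.8090
R = v/ω = -1.0/0.25 = -4.0000
x' = 3 + -4.0000·(sin 1.8090 − sin 1.3090) = 2.9766
y' = -5 − -4.0000·(cos 1.8090 − cos 1.3090) = -6.9791

(2.9766, -6.9791, 1.8090)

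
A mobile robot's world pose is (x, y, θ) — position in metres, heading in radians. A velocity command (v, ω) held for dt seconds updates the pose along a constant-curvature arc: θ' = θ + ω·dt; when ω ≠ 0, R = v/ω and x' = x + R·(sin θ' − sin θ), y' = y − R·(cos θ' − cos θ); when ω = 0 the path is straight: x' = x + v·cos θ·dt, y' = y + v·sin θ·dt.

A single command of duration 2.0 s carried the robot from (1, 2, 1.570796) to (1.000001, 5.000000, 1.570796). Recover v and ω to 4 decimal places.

Δθ = 1.570796 − 1.570796 = 0.000000
ω = Δθ/dt = 0.000000/2.0 = 0.0000
ω = 0 → v = (Δx·cos θ + Δy·sin θ)/dt = 1.5000

v = 1.5000, ω = 0.0000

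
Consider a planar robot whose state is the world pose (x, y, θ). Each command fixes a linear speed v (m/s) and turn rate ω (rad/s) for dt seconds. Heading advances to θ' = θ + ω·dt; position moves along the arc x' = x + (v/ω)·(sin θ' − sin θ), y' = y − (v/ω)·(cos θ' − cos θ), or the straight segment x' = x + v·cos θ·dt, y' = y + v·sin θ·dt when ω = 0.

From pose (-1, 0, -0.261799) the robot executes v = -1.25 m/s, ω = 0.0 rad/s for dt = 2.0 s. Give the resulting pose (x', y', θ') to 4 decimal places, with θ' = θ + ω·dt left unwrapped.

(-3.4148, 0.6470, -0.2618)

θ' = -0.2618 + 0.0·2.0 = -0.2618
ω = 0 → straight: x' = -1 + -1.25·cos(-0.2618)·2.0 = -3.4148
y' = 0 + -1.25·sin(-0.2618)·2.0 = 0.6470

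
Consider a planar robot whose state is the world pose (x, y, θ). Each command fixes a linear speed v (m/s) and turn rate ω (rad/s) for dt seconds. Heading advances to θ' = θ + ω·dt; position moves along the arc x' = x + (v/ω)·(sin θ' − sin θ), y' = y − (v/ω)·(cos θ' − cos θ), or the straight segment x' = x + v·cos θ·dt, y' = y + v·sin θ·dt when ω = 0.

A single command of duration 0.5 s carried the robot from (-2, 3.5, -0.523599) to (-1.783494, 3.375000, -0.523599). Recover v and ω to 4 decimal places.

Δθ = -0.523599 − -0.523599 = 0.000000
ω = Δθ/dt = 0.000000/0.5 = 0.0000
ω = 0 → v = (Δx·cos θ + Δy·sin θ)/dt = 0.5000

v = 0.5000, ω = 0.0000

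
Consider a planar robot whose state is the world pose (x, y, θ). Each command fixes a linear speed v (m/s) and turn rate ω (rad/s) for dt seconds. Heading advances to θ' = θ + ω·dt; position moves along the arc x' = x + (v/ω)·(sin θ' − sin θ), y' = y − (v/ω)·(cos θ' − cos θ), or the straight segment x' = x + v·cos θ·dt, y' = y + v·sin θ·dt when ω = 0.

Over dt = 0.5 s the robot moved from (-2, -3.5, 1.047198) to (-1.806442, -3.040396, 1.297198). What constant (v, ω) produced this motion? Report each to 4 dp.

Δθ = 1.297198 − 1.047198 = 0.250000
ω = Δθ/dt = 0.250000/0.5 = 0.5000
R = −Δy/(cos θ' − cos θ) = 2.0000
v = R·ω = 2.0000·0.5000 = 1.0000

v = 1.0000, ω = 0.5000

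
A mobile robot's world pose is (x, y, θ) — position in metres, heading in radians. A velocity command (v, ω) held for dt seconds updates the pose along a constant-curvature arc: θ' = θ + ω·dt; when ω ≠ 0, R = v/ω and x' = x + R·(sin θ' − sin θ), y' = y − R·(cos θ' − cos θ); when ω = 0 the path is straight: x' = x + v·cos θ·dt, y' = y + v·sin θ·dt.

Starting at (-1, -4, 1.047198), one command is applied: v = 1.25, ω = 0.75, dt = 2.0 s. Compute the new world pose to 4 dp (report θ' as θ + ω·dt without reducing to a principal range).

(-1.5100, -1.7859, 2.5472)

θ' = 1.0472 + 0.75·2.0 = 2.5472
R = v/ω = 1.25/0.75 = 1.6667
x' = -1 + 1.6667·(sin 2.5472 − sin 1.0472) = -1.5100
y' = -4 − 1.6667·(cos 2.5472 − cos 1.0472) = -1.7859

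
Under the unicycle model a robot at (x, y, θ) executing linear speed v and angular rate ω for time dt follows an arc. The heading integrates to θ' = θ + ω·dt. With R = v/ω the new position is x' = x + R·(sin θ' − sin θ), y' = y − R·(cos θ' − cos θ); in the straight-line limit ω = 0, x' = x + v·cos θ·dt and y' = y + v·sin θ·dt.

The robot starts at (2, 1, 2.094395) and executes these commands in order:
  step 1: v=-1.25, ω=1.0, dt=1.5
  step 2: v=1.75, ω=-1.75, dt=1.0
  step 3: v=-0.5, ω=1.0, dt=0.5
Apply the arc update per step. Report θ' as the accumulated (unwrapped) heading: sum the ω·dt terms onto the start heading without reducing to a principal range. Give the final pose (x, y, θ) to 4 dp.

step 1: θ'=3.5944 (R=-1.2500) → pose (3.6294, 0.5010, 3.5944)
step 2: θ'=1.8444 (R=-1.0000) → pose (2.2291, 1.1300, 1.8444)
step 3: θ'=2.3444 (R=-0.5000) → pose (2.3528, 0.9157, 2.3444)

(2.3528, 0.9157, 2.3444)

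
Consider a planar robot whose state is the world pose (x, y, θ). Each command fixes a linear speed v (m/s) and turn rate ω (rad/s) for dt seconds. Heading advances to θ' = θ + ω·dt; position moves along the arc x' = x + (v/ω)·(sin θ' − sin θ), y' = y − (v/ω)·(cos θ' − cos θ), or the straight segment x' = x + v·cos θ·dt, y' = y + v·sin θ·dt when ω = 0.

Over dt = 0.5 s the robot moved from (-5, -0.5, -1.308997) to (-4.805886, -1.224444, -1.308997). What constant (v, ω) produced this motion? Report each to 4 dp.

v = 1.5000, ω = 0.0000

Δθ = -1.308997 − -1.308997 = 0.000000
ω = Δθ/dt = 0.000000/0.5 = 0.0000
ω = 0 → v = (Δx·cos θ + Δy·sin θ)/dt = 1.5000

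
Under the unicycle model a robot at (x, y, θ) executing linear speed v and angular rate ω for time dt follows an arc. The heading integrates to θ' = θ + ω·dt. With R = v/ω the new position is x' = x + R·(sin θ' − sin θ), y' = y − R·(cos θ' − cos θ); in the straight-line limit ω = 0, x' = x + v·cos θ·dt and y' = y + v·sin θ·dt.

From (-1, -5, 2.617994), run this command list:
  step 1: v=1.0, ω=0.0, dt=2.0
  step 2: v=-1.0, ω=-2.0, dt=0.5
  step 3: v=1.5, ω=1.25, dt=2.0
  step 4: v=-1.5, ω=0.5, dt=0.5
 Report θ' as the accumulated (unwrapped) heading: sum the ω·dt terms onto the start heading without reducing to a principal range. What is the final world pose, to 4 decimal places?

(-4.3371, -3.1269, 4.3680)

step 1: θ'=2.6180 (straight) → pose (-2.7321, -4.0000, 2.6180)
step 2: θ'=1.6180 (R=0.5000) → pose (-2.4826, -4.4094, 1.6180)
step 3: θ'=4.1180 (R=1.2000) → pose (-4.6755, -3.7940, 4.1180)
step 4: θ'=4.3680 (R=-3.0000) → pose (-4.3371, -3.1269, 4.3680)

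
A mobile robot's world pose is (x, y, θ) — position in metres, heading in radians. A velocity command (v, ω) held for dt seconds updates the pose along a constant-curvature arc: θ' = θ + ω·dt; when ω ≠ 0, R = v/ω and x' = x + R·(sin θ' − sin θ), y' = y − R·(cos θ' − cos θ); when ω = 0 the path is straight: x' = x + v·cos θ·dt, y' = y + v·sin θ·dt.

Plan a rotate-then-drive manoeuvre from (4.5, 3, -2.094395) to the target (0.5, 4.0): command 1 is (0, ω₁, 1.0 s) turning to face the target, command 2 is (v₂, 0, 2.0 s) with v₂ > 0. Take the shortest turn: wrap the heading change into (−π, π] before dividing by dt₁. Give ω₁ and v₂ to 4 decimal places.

heading to target = atan2(4−3, 0.5−4.5) = 2.8966
Δθ = wrap(2.8966 − -2.0944) = -1.2922; ω₁ = Δθ/dt₁ = -1.2922
distance = √((0.5−4.5)² + (4−3)²) = 4.1231; v₂ = distance/dt₂ = 2.0616

ω₁ = -1.2922, v₂ = 2.0616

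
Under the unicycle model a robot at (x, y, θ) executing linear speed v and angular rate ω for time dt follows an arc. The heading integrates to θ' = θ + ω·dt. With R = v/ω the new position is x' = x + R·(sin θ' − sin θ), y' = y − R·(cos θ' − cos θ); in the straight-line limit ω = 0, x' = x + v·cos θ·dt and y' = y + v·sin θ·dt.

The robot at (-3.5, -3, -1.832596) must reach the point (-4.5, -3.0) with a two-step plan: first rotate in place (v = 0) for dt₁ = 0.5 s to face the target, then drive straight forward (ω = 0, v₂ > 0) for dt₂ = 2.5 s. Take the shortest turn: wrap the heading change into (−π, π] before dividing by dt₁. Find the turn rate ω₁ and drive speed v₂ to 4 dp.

heading to target = atan2(-3−-3, -4.5−-3.5) = 3.1416
Δθ = wrap(3.1416 − -1.8326) = -1.3090; ω₁ = Δθ/dt₁ = -2.6180
distance = √((-4.5−-3.5)² + (-3−-3)²) = 1.0000; v₂ = distance/dt₂ = 0.4000

ω₁ = -2.6180, v₂ = 0.4000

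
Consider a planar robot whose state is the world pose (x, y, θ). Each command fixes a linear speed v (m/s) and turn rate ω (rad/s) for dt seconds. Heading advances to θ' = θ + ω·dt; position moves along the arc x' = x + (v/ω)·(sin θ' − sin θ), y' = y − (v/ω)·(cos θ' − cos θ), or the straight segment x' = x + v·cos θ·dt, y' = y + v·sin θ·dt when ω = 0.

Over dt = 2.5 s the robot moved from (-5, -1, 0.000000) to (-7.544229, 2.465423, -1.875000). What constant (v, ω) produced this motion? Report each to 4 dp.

Δθ = -1.875000 − 0.000000 = -1.875000
ω = Δθ/dt = -1.875000/2.5 = -0.7500
R = −Δy/(cos θ' − cos θ) = 2.6667
v = R·ω = 2.6667·-0.7500 = -2.0000

v = -2.0000, ω = -0.7500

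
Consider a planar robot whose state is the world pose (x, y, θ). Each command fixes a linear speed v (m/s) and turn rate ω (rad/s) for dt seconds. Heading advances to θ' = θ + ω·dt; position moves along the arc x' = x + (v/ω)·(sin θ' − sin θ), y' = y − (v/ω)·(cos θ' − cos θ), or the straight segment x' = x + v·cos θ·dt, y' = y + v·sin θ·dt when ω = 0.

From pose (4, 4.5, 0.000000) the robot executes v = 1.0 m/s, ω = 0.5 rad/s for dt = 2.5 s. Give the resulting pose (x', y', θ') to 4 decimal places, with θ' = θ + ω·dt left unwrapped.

θ' = 0.0000 + 0.5·2.5 = 1.2500
R = v/ω = 1.0/0.5 = 2.0000
x' = 4 + 2.0000·(sin 1.2500 − sin 0.0000) = 5.8980
y' = 4.5 − 2.0000·(cos 1.2500 − cos 0.0000) = 5.8694

(5.8980, 5.8694, 1.2500)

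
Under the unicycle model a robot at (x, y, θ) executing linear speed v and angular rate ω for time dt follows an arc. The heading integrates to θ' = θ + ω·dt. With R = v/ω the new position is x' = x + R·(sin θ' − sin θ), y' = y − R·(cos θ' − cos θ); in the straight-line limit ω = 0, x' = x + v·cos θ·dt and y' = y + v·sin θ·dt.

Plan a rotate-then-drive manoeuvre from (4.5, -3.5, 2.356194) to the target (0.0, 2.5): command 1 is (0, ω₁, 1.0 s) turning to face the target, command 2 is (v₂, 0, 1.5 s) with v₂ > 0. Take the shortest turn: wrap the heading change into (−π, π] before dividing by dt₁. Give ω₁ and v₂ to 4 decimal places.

heading to target = atan2(2.5−-3.5, 0−4.5) = 2.2143
Δθ = wrap(2.2143 − 2.3562) = -0.1419; ω₁ = Δθ/dt₁ = -0.1419
distance = √((0−4.5)² + (2.5−-3.5)²) = 7.5000; v₂ = distance/dt₂ = 5.0000

ω₁ = -0.1419, v₂ = 5.0000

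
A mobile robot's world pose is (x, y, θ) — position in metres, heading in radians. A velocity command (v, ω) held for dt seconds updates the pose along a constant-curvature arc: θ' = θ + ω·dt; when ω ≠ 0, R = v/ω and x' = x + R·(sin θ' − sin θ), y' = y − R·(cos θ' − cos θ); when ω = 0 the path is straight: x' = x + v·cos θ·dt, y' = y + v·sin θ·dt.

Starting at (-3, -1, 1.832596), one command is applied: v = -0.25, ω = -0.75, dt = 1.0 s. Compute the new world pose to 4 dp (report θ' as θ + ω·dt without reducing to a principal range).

θ' = 1.8326 + -0.75·1.0 = 1.0826
R = v/ω = -0.25/-0.75 = 0.3333
x' = -3 + 0.3333·(sin 1.0826 − sin 1.8326) = -3.0276
y' = -1 − 0.3333·(cos 1.0826 − cos 1.8326) = -1.2426

(-3.0276, -1.2426, 1.0826)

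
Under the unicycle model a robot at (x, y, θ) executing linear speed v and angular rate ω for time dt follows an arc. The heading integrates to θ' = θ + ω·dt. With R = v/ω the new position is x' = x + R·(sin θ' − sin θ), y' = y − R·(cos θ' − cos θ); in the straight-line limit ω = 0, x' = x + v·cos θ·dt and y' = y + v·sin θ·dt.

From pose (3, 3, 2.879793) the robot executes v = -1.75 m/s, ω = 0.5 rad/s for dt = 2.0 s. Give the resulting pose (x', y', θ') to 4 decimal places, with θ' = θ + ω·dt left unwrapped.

θ' = 2.8798 + 0.5·2.0 = 3.8798
R = v/ω = -1.75/0.5 = -3.5000
x' = 3 + -3.5000·(sin 3.8798 − sin 2.8798) = 6.2612
y' = 3 − -3.5000·(cos 3.8798 − cos 2.8798) = 3.7919

(6.2612, 3.7919, 3.8798)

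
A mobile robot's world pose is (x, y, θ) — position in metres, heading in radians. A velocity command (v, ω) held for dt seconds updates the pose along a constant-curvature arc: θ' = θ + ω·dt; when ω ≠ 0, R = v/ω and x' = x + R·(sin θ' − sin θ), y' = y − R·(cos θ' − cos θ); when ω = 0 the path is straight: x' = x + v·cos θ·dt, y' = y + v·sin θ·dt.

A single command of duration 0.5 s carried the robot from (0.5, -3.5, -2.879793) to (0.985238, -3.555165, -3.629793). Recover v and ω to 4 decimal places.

Δθ = -3.629793 − -2.879793 = -0.750000
ω = Δθ/dt = -0.750000/0.5 = -1.5000
R = Δx/(sin θ' − sin θ) = 0.6667
v = R·ω = 0.6667·-1.5000 = -1.0000

v = -1.0000, ω = -1.5000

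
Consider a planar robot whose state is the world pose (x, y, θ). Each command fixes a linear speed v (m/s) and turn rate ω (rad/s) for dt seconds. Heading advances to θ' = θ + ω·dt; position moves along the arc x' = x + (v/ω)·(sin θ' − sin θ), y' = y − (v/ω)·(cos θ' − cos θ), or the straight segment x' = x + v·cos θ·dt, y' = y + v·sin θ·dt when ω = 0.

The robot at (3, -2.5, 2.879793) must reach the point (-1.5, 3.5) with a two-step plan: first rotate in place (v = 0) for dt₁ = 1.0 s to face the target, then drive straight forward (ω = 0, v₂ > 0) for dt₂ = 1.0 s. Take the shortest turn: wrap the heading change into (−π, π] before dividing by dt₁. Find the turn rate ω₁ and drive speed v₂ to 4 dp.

ω₁ = -0.6655, v₂ = 7.5000

heading to target = atan2(3.5−-2.5, -1.5−3) = 2.2143
Δθ = wrap(2.2143 − 2.8798) = -0.6655; ω₁ = Δθ/dt₁ = -0.6655
distance = √((-1.5−3)² + (3.5−-2.5)²) = 7.5000; v₂ = distance/dt₂ = 7.5000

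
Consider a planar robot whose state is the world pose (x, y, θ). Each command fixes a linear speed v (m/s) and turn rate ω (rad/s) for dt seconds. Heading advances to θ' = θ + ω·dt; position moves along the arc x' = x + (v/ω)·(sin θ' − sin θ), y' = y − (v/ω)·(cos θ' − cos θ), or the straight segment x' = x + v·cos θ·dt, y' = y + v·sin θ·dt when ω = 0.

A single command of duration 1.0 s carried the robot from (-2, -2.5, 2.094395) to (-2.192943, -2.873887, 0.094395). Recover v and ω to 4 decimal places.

Δθ = 0.094395 − 2.094395 = -2.000000
ω = Δθ/dt = -2.000000/1.0 = -2.0000
R = −Δy/(cos θ' − cos θ) = 0.2500
v = R·ω = 0.2500·-2.0000 = -0.5000

v = -0.5000, ω = -2.0000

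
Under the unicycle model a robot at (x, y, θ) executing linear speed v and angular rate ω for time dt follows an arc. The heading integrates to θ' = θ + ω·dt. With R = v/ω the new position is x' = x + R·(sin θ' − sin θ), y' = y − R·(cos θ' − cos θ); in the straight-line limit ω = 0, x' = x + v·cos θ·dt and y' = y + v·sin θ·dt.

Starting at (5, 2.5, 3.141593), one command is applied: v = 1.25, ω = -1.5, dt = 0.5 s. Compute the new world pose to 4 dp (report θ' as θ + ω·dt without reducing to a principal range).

(4.4320, 2.7236, 2.3916)

θ' = 3.1416 + -1.5·0.5 = 2.3916
R = v/ω = 1.25/-1.5 = -0.8333
x' = 5 + -0.8333·(sin 2.3916 − sin 3.1416) = 4.4320
y' = 2.5 − -0.8333·(cos 2.3916 − cos 3.1416) = 2.7236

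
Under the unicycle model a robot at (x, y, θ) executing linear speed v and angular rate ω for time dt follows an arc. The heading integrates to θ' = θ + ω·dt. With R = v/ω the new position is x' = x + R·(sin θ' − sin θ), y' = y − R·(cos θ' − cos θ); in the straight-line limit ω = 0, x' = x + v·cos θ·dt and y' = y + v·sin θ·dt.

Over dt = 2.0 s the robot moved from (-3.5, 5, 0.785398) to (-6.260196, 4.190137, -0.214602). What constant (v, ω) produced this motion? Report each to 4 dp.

Δθ = -0.214602 − 0.785398 = -1.000000
ω = Δθ/dt = -1.000000/2.0 = -0.5000
R = Δx/(sin θ' − sin θ) = 3.0000
v = R·ω = 3.0000·-0.5000 = -1.5000

v = -1.5000, ω = -0.5000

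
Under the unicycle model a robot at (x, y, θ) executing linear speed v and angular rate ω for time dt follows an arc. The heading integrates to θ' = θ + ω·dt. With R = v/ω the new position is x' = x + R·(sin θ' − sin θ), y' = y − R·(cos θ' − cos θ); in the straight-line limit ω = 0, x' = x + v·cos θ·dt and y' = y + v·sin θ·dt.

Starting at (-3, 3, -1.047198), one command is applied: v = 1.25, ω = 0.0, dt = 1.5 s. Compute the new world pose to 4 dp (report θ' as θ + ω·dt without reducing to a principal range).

(-2.0625, 1.3762, -1.0472)

θ' = -1.0472 + 0.0·1.5 = -1.0472
ω = 0 → straight: x' = -3 + 1.25·cos(-1.0472)·1.5 = -2.0625
y' = 3 + 1.25·sin(-1.0472)·1.5 = 1.3762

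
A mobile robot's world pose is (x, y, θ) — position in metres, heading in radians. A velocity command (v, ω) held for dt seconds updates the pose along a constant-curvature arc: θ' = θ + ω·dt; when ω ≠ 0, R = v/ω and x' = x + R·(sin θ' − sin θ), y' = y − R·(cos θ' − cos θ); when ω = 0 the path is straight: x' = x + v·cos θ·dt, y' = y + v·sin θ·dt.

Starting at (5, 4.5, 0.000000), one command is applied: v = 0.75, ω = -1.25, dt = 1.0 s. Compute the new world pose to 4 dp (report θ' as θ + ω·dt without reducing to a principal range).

θ' = 0.0000 + -1.25·1.0 = -1.2500
R = v/ω = 0.75/-1.25 = -0.6000
x' = 5 + -0.6000·(sin -1.2500 − sin 0.0000) = 5.5694
y' = 4.5 − -0.6000·(cos -1.2500 − cos 0.0000) = 4.0892

(5.5694, 4.0892, -1.2500)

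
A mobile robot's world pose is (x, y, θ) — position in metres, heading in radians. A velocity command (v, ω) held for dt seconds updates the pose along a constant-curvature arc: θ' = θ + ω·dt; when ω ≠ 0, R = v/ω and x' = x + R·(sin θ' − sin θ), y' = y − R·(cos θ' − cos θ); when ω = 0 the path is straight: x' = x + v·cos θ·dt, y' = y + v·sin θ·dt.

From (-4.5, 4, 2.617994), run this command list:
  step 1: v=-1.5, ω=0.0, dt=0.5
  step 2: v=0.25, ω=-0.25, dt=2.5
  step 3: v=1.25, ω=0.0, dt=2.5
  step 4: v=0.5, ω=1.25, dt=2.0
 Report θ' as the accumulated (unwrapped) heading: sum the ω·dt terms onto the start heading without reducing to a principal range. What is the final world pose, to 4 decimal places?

(-6.2985, 6.8550, 4.4930)

step 1: θ'=2.6180 (straight) → pose (-3.8505, 3.6250, 2.6180)
step 2: θ'=1.9930 (R=-1.0000) → pose (-4.2627, 4.0813, 1.9930)
step 3: θ'=1.9930 (straight) → pose (-5.5432, 6.9319, 1.9930)
step 4: θ'=4.4930 (R=0.4000) → pose (-6.2985, 6.8550, 4.4930)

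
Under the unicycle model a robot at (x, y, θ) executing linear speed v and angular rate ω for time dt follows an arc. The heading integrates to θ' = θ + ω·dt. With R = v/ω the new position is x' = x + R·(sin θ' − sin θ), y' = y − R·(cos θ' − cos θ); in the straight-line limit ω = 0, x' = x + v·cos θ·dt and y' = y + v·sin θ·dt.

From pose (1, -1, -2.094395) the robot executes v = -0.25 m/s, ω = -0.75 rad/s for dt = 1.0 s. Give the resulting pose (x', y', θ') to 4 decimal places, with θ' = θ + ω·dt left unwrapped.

θ' = -2.0944 + -0.75·1.0 = -2.8444
R = v/ω = -0.25/-0.75 = 0.3333
x' = 1 + 0.3333·(sin -2.8444 − sin -2.0944) = 1.1911
y' = -1 − 0.3333·(cos -2.8444 − cos -2.0944) = -0.8479

(1.1911, -0.8479, -2.8444)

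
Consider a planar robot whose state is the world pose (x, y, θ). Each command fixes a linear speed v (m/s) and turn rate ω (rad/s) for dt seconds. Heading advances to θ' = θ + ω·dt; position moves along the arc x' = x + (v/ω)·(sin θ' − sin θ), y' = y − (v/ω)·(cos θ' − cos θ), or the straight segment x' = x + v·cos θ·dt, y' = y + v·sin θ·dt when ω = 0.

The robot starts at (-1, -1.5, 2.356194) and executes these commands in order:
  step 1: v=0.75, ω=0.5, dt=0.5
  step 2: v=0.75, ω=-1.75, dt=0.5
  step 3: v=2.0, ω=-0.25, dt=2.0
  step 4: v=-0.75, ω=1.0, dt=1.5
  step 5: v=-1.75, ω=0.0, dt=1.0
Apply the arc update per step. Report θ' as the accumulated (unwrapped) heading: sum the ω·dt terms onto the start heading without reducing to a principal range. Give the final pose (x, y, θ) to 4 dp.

step 1: θ'=2.6062 (R=1.5000) → pose (-1.2954, -1.2706, 2.6062)
step 2: θ'=1.7312 (R=-0.4286) → pose (-1.4998, -0.9704, 1.7312)
step 3: θ'=1.2312 (R=-8.0000) → pose (-1.1456, 2.9722, 1.2312)
step 4: θ'=2.7312 (R=-0.7500) → pose (-0.7377, 2.0346, 2.7312)
step 5: θ'=2.7312 (straight) → pose (0.8670, 1.3364, 2.7312)

(0.8670, 1.3364, 2.7312)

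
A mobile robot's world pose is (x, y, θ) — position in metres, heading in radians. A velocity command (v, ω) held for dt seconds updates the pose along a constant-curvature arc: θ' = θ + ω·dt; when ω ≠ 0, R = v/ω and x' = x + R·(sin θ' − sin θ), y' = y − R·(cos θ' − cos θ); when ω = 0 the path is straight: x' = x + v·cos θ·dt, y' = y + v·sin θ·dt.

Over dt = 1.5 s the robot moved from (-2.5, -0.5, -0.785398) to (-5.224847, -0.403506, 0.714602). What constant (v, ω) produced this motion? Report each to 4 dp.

v = -2.0000, ω = 1.0000

Δθ = 0.714602 − -0.785398 = 1.500000
ω = Δθ/dt = 1.500000/1.5 = 1.0000
R = Δx/(sin θ' − sin θ) = -2.0000
v = R·ω = -2.0000·1.0000 = -2.0000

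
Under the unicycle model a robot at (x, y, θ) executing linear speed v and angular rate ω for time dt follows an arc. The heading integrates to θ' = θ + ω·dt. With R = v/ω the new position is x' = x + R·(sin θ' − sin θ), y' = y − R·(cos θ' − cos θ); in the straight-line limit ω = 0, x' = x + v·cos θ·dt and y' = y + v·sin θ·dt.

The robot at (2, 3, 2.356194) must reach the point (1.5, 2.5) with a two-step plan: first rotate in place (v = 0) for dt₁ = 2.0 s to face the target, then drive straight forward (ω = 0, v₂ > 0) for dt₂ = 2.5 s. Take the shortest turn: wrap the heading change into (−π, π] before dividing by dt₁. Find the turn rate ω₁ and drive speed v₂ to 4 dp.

heading to target = atan2(2.5−3, 1.5−2) = -2.3562
Δθ = wrap(-2.3562 − 2.3562) = 1.5708; ω₁ = Δθ/dt₁ = 0.7854
distance = √((1.5−2)² + (2.5−3)²) = 0.7071; v₂ = distance/dt₂ = 0.2828

ω₁ = 0.7854, v₂ = 0.2828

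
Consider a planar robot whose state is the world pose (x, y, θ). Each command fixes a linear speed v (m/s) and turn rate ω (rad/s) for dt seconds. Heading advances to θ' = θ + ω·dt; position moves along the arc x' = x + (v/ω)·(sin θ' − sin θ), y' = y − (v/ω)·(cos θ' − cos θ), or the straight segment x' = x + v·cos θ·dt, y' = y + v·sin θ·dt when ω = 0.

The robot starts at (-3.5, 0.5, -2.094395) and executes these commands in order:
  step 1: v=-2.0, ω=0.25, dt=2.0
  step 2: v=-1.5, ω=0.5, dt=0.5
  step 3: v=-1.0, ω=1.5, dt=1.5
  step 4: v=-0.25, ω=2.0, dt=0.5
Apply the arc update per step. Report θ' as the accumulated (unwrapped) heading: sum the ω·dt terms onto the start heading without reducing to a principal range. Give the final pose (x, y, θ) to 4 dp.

(-3.7000, 5.1990, 1.9056)

step 1: θ'=-1.5944 (R=-8.0000) → pose (-2.4304, 4.3112, -1.5944)
step 2: θ'=-1.3444 (R=-3.0000) → pose (-2.5062, 5.0554, -1.3444)
step 3: θ'=0.9056 (R=-0.6667) → pose (-3.6803, 5.3173, 0.9056)
step 4: θ'=1.9056 (R=-0.1250) → pose (-3.7000, 5.1990, 1.9056)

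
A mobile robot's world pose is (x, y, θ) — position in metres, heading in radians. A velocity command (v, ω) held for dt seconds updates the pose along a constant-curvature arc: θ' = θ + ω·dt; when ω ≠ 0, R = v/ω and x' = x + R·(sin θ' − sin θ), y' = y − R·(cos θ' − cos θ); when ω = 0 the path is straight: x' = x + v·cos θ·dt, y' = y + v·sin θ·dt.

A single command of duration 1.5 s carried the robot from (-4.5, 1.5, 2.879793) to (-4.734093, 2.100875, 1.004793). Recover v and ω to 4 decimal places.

v = 0.5000, ω = -1.2500

Δθ = 1.004793 − 2.879793 = -1.875000
ω = Δθ/dt = -1.875000/1.5 = -1.2500
R = −Δy/(cos θ' − cos θ) = -0.4000
v = R·ω = -0.4000·-1.2500 = 0.5000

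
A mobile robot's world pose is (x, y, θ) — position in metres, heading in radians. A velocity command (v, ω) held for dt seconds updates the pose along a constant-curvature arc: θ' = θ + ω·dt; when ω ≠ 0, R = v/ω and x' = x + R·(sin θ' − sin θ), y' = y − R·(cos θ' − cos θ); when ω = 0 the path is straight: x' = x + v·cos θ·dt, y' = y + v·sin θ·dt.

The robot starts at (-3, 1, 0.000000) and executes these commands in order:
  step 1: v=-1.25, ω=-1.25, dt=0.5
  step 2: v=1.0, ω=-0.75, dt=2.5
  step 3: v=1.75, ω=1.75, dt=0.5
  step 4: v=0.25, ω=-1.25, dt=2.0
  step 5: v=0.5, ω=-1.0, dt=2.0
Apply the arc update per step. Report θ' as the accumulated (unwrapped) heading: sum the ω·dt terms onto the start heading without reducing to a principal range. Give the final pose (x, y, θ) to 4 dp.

(-3.9961, -1.0366, -6.1250)

step 1: θ'=-0.6250 (R=1.0000) → pose (-3.5851, 1.1890, -0.6250)
step 2: θ'=-2.5000 (R=-1.3333) → pose (-3.5673, -0.9604, -2.5000)
step 3: θ'=-1.6250 (R=1.0000) → pose (-3.9673, -1.7074, -1.6250)
step 4: θ'=-4.1250 (R=-0.2000) → pose (-4.3335, -1.8074, -4.1250)
step 5: θ'=-6.1250 (R=-0.5000) → pose (-3.9961, -1.0366, -6.1250)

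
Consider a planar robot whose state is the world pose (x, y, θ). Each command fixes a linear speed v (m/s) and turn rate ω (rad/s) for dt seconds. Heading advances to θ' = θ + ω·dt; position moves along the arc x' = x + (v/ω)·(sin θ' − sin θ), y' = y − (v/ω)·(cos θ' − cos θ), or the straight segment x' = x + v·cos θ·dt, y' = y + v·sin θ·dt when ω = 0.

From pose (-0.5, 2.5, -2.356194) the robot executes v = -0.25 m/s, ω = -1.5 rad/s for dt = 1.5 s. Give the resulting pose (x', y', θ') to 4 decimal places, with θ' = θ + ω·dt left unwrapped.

(-0.2164, 2.3998, -4.6062)

θ' = -2.3562 + -1.5·1.5 = -4.6062
R = v/ω = -0.25/-1.5 = 0.1667
x' = -0.5 + 0.1667·(sin -4.6062 − sin -2.3562) = -0.2164
y' = 2.5 − 0.1667·(cos -4.6062 − cos -2.3562) = 2.3998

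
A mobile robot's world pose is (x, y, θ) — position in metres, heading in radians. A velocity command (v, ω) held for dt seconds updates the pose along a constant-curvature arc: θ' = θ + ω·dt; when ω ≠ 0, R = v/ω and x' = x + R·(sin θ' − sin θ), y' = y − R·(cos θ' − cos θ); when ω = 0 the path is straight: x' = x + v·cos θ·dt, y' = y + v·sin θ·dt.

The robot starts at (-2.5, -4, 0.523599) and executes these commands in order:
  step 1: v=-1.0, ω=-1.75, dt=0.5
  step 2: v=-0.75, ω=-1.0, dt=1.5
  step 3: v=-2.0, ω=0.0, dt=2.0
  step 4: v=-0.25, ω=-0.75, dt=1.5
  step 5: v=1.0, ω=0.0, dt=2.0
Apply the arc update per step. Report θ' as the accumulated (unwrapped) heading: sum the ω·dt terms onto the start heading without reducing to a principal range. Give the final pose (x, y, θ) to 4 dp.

(-4.0445, 0.6214, -2.9764)

step 1: θ'=-0.3514 (R=0.5714) → pose (-2.9824, -4.0416, -0.3514)
step 2: θ'=-1.8514 (R=0.7500) → pose (-3.4449, -3.1298, -1.8514)
step 3: θ'=-1.8514 (straight) → pose (-2.3372, 0.7138, -1.8514)
step 4: θ'=-2.9764 (R=0.3333) → pose (-2.0717, 0.9503, -2.9764)
step 5: θ'=-2.9764 (straight) → pose (-4.0445, 0.6214, -2.9764)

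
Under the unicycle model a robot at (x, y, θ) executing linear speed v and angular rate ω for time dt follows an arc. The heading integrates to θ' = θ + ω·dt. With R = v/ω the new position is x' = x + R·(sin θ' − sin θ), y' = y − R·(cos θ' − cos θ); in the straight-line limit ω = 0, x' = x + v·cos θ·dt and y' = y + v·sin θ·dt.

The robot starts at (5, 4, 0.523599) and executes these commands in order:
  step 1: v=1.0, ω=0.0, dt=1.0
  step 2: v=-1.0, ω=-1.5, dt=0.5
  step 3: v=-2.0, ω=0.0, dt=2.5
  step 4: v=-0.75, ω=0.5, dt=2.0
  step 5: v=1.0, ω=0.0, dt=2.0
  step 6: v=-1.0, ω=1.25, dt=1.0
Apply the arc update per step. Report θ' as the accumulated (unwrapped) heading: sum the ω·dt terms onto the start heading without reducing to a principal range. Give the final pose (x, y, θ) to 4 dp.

step 1: θ'=0.5236 (straight) → pose (5.8660, 4.5000, 0.5236)
step 2: θ'=-0.2264 (R=0.6667) → pose (5.3830, 4.4277, -0.2264)
step 3: θ'=-0.2264 (straight) → pose (0.5106, 5.5501, -0.2264)
step 4: θ'=0.7736 (R=-1.5000) → pose (-0.8741, 5.1614, 0.7736)
step 5: θ'=0.7736 (straight) → pose (0.5567, 6.5589, 0.7736)
step 6: θ'=2.0236 (R=-0.8000) → pose (0.3963, 5.6366, 2.0236)

(0.3963, 5.6366, 2.0236)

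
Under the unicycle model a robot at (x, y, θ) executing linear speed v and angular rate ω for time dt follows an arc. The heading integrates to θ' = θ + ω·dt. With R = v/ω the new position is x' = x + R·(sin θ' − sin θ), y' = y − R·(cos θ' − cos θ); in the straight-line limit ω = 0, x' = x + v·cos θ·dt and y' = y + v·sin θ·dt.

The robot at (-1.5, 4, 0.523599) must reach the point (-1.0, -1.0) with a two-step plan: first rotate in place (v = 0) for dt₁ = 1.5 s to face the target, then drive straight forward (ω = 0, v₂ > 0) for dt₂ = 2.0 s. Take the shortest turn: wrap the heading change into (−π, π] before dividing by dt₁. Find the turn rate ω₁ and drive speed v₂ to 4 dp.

ω₁ = -1.3298, v₂ = 2.5125

heading to target = atan2(-1−4, -1−-1.5) = -1.4711
Δθ = wrap(-1.4711 − 0.5236) = -1.9947; ω₁ = Δθ/dt₁ = -1.3298
distance = √((-1−-1.5)² + (-1−4)²) = 5.0249; v₂ = distance/dt₂ = 2.5125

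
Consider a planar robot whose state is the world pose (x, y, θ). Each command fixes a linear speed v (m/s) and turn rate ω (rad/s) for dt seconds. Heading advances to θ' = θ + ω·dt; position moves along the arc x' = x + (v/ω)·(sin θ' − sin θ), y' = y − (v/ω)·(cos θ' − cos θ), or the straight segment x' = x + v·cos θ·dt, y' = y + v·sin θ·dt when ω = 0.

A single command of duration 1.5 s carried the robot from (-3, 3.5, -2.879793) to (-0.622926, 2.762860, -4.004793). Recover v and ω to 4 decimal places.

Δθ = -4.004793 − -2.879793 = -1.125000
ω = Δθ/dt = -1.125000/1.5 = -0.7500
R = Δx/(sin θ' − sin θ) = 2.3333
v = R·ω = 2.3333·-0.7500 = -1.7500

v = -1.7500, ω = -0.7500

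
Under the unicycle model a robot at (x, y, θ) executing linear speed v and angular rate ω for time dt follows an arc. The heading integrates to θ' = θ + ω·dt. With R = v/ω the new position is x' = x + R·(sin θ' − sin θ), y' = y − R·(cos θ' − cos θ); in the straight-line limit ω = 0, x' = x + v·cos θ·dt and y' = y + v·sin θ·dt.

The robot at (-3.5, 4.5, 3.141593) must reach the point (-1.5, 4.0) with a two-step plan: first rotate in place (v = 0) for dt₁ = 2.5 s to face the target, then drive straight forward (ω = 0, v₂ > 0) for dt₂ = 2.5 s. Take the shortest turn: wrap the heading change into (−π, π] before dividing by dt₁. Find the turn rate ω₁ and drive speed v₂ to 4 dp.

heading to target = atan2(4−4.5, -1.5−-3.5) = -0.2450
Δθ = wrap(-0.2450 − 3.1416) = 2.8966; ω₁ = Δθ/dt₁ = 1.1586
distance = √((-1.5−-3.5)² + (4−4.5)²) = 2.0616; v₂ = distance/dt₂ = 0.8246

ω₁ = 1.1586, v₂ = 0.8246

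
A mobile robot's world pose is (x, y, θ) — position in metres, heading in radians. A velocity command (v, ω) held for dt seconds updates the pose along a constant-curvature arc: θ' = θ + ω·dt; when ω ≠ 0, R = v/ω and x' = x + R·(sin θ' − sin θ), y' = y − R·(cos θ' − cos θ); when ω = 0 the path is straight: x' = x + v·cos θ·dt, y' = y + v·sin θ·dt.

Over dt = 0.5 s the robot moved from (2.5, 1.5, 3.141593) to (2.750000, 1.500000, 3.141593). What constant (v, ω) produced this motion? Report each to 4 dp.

Δθ = 3.141593 − 3.141593 = 0.000000
ω = Δθ/dt = 0.000000/0.5 = 0.0000
ω = 0 → v = (Δx·cos θ + Δy·sin θ)/dt = -0.5000

v = -0.5000, ω = 0.0000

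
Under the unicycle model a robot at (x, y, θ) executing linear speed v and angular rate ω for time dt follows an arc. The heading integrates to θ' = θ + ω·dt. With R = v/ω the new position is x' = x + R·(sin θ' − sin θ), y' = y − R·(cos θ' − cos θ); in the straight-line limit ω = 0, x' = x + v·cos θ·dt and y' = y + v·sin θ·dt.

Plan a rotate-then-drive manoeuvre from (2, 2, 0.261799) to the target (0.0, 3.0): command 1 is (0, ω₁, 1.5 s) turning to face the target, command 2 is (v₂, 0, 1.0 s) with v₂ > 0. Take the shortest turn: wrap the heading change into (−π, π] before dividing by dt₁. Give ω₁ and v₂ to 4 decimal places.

heading to target = atan2(3−2, 0−2) = 2.6779
Δθ = wrap(2.6779 − 0.2618) = 2.4161; ω₁ = Δθ/dt₁ = 1.6108
distance = √((0−2)² + (3−2)²) = 2.2361; v₂ = distance/dt₂ = 2.2361

ω₁ = 1.6108, v₂ = 2.2361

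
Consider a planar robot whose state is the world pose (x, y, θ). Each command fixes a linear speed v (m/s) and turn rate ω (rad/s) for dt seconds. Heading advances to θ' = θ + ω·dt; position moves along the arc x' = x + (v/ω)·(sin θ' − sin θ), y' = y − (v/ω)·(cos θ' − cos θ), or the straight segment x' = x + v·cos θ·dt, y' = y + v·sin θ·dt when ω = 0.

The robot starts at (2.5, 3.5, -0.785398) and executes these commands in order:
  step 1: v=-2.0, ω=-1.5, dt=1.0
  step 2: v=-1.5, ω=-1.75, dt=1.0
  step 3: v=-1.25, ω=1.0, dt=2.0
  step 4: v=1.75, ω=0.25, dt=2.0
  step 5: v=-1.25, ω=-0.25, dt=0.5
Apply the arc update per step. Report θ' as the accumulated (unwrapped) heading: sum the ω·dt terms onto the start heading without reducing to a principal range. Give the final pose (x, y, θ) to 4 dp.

(5.1224, 2.7550, -1.6604)

step 1: θ'=-2.2854 (R=1.3333) → pose (2.4357, 5.3166, -2.2854)
step 2: θ'=-4.0354 (R=0.8571) → pose (3.7512, 5.2918, -4.0354)
step 3: θ'=-2.0354 (R=-1.2500) → pose (5.8431, 5.5148, -2.0354)
step 4: θ'=-1.5354 (R=7.0000) → pose (5.1054, 2.1306, -1.5354)
step 5: θ'=-1.6604 (R=5.0000) → pose (5.1224, 2.7550, -1.6604)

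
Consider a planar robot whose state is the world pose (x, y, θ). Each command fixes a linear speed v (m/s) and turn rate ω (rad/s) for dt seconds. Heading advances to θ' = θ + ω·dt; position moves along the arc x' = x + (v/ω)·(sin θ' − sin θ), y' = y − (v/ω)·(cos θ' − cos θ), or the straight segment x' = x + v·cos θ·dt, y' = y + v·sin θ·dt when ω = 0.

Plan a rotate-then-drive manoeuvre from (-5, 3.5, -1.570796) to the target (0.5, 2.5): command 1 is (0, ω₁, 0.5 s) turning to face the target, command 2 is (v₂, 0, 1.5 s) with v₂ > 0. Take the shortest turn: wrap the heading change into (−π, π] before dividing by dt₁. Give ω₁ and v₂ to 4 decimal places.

ω₁ = 2.7819, v₂ = 3.7268

heading to target = atan2(2.5−3.5, 0.5−-5) = -0.1799
Δθ = wrap(-0.1799 − -1.5708) = 1.3909; ω₁ = Δθ/dt₁ = 2.7819
distance = √((0.5−-5)² + (2.5−3.5)²) = 5.5902; v₂ = distance/dt₂ = 3.7268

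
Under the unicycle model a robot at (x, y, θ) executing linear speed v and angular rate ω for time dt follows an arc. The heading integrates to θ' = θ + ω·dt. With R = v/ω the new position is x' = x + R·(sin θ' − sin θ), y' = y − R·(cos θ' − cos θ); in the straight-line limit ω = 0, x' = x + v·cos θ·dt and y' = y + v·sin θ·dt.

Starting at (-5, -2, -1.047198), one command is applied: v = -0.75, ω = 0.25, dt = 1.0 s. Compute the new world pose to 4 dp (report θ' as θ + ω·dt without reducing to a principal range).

(-5.4519, -1.4039, -0.7972)

θ' = -1.0472 + 0.25·1.0 = -0.7972
R = v/ω = -0.75/0.25 = -3.0000
x' = -5 + -3.0000·(sin -0.7972 − sin -1.0472) = -5.4519
y' = -2 − -3.0000·(cos -0.7972 − cos -1.0472) = -1.4039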